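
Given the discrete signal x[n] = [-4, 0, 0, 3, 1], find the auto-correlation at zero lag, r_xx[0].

The auto-correlation at zero lag r_xx[0] equals the signal energy.
r_xx[0] = sum of x[n]^2 = (-4)^2 + 0^2 + 0^2 + 3^2 + 1^2
= 16 + 0 + 0 + 9 + 1 = 26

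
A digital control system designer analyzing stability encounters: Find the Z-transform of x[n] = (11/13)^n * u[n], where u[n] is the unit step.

The Z-transform of a^n * u[n] is z/(z-a) for |z| > |a|.
Here a = 11/13, so X(z) = z/(z - (11/13)) = 13z/(13z - 11)
ROC: |z| > 11/13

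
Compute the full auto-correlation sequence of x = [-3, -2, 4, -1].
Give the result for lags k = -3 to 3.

r_xx[k] = sum_m x[m]*x[m+k], indexed from 0, for k = -3 to 3:
  r_xx[-3] = x[3]*x[0] = 3
  r_xx[-2] = x[2]*x[0] + x[3]*x[1] = -10
  r_xx[-1] = x[1]*x[0] + x[2]*x[1] + x[3]*x[2] = -6
  r_xx[0] = x[0]*x[0] + x[1]*x[1] + x[2]*x[2] + x[3]*x[3] = 30
  r_xx[1] = x[0]*x[1] + x[1]*x[2] + x[2]*x[3] = -6
  r_xx[2] = x[0]*x[2] + x[1]*x[3] = -10
  r_xx[3] = x[0]*x[3] = 3
r_xx = [3, -10, -6, 30, -6, -10, 3]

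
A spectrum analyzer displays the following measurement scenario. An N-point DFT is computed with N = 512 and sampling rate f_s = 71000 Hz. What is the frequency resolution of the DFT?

DFT frequency resolution = f_s / N
= 71000 / 512 = 8875/64 Hz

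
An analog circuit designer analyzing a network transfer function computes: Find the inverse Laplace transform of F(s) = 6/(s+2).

Standard pair: k/(s+a) <-> k*e^(-at)*u(t)
With k=6, a=2: f(t) = 6*e^(-2t)*u(t)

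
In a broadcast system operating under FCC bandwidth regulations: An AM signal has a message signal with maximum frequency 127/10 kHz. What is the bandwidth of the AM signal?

In AM (double-sideband), the bandwidth is twice the message frequency.
BW = 2 * f_m = 2 * 127/10 kHz = 127/5 kHz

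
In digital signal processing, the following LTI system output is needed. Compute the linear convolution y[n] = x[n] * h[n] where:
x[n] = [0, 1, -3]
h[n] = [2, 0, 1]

y[n] = sum_k x[k]*h[n-k]. Output length = len(x) + len(h) - 1 = 3 + 3 - 1 = 5.
y[0] = 0*2 = 0
y[1] = 1*2 + 0*0 = 2
y[2] = -3*2 + 1*0 + 0*1 = -6
y[3] = -3*0 + 1*1 = 1
y[4] = -3*1 = -3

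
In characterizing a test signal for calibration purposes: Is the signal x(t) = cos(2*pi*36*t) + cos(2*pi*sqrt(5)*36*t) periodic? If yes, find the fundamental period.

f1 = 36 Hz, f2 = 36*sqrt(5) Hz
Ratio f2/f1 = sqrt(5), which is irrational.
Since the frequency ratio is irrational, no common period exists.
The signal is not periodic.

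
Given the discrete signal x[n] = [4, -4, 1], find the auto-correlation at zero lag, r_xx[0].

The auto-correlation at zero lag r_xx[0] equals the signal energy.
r_xx[0] = sum of x[n]^2 = 4^2 + (-4)^2 + 1^2
= 16 + 16 + 1 = 33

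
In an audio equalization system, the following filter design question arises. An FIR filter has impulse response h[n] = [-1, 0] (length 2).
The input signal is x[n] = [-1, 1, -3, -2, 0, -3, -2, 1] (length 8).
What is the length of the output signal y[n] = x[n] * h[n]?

For linear convolution, the output length is:
len(y) = len(x) + len(h) - 1 = 8 + 2 - 1 = 9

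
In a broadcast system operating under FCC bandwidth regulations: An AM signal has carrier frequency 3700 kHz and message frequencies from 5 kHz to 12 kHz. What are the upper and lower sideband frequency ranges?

Upper sideband (USB) = fc + [fm_low, fm_high] = 3700 + [5, 12] = [3705, 3712] kHz
Lower sideband (LSB) = fc - [fm_high, fm_low] = 3700 - [12, 5] = [3688, 3695] kHz
Total occupied spectrum: 3688 kHz to 3712 kHz (plus carrier at 3700 kHz)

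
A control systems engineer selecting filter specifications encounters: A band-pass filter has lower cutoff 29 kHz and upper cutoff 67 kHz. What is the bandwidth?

Bandwidth = f_high - f_low
= 67 kHz - 29 kHz = 38 kHz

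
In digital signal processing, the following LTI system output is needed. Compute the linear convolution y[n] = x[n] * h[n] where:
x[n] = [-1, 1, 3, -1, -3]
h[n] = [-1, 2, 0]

y[n] = sum_k x[k]*h[n-k]. Output length = len(x) + len(h) - 1 = 5 + 3 - 1 = 7.
y[0] = -1*-1 = 1
y[1] = 1*-1 + -1*2 = -3
y[2] = 3*-1 + 1*2 + -1*0 = -1
y[3] = -1*-1 + 3*2 + 1*0 = 7
y[4] = -3*-1 + -1*2 + 3*0 = 1
y[5] = -3*2 + -1*0 = -6
y[6] = -3*0 = 0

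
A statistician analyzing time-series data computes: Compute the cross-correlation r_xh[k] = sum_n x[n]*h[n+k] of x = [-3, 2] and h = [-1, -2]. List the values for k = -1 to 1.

Both sequences indexed from 0 and zero outside their support.
Lags with overlap: k = -1 to 1.
  r_xh[-1] = x[1]*h[0] = -2
  r_xh[0] = x[0]*h[0] + x[1]*h[1] = -1
  r_xh[1] = x[0]*h[1] = 6
r_xh = [-2, -1, 6] (for k = -1, ..., 1)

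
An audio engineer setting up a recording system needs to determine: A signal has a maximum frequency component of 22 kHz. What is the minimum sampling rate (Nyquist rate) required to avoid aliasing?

By the Nyquist-Shannon sampling theorem,
the minimum sampling rate (Nyquist rate) must be at least 2 * f_max.
Nyquist rate = 2 * 22 kHz = 44 kHz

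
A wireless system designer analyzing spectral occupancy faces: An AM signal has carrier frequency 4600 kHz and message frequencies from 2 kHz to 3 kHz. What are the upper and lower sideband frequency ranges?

Upper sideband (USB) = fc + [fm_low, fm_high] = 4600 + [2, 3] = [4602, 4603] kHz
Lower sideband (LSB) = fc - [fm_high, fm_low] = 4600 - [3, 2] = [4597, 4598] kHz
Total occupied spectrum: 4597 kHz to 4603 kHz (plus carrier at 4600 kHz)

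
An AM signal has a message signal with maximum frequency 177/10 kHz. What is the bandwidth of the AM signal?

In AM (double-sideband), the bandwidth is twice the message frequency.
BW = 2 * f_m = 2 * 177/10 kHz = 177/5 kHz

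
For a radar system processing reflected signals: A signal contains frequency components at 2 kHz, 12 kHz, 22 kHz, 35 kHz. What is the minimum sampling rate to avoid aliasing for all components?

The highest frequency component is f_max = 35 kHz.
Nyquist rate = 2 * f_max = 2 * 35 kHz = 70 kHz.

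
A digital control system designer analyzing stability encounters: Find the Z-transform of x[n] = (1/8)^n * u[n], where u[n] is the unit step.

The Z-transform of a^n * u[n] is z/(z-a) for |z| > |a|.
Here a = 1/8, so X(z) = z/(z - (1/8)) = 8z/(8z - 1)
ROC: |z| > 1/8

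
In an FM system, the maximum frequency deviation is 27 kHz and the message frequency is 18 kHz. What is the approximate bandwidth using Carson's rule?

Carson's rule: BW = 2*(delta_f + f_m)
= 2*(27 + 18) kHz = 90 kHz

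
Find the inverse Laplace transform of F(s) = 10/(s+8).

Standard pair: k/(s+a) <-> k*e^(-at)*u(t)
With k=10, a=8: f(t) = 10*e^(-8t)*u(t)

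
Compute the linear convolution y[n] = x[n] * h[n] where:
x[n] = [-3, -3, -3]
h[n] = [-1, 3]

y[n] = sum_k x[k]*h[n-k]. Output length = len(x) + len(h) - 1 = 3 + 2 - 1 = 4.
y[0] = -3*-1 = 3
y[1] = -3*-1 + -3*3 = -6
y[2] = -3*-1 + -3*3 = -6
y[3] = -3*3 = -9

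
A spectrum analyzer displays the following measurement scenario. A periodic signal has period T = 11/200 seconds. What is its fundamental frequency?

The fundamental frequency is the reciprocal of the period.
f = 1/T = 1/(11/200) = 200/11 Hz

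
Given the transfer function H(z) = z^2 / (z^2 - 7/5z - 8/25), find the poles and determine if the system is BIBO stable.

Poles are roots of the denominator: z^2 - 7/5z - 8/25 = 0.
Quadratic formula: z = [-(-7/5) +/- sqrt((-7/5)^2 - 4*(-8/25))] / 2
Discriminant = 49/25 + 32/25 = 81/25; sqrt = 9/5.
z = (7/5 +/- 9/5) / 2 => z = 8/5 or z = -1/5.
|p1| = 8/5, |p2| = 1/5.
For BIBO stability, all poles must lie inside the unit circle (|p| < 1).
System is UNSTABLE since at least one |p| >= 1.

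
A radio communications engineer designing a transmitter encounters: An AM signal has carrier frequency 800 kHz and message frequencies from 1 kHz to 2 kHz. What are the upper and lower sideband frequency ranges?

Upper sideband (USB) = fc + [fm_low, fm_high] = 800 + [1, 2] = [801, 802] kHz
Lower sideband (LSB) = fc - [fm_high, fm_low] = 800 - [2, 1] = [798, 799] kHz
Total occupied spectrum: 798 kHz to 802 kHz (plus carrier at 800 kHz)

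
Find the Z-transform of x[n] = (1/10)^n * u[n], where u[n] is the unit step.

The Z-transform of a^n * u[n] is z/(z-a) for |z| > |a|.
Here a = 1/10, so X(z) = z/(z - (1/10)) = 10z/(10z - 1)
ROC: |z| > 1/10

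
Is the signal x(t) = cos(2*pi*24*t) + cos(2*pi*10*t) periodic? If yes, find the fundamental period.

f1 = 24 Hz, f2 = 10 Hz
Period T1 = 1/24, T2 = 1/10
Ratio T1/T2 = 10/24, which is rational.
The signal is periodic with fundamental period T = 1/GCD(24,10) = 1/2 s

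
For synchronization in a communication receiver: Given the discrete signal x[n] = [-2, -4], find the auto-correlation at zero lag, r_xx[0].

The auto-correlation at zero lag r_xx[0] equals the signal energy.
r_xx[0] = sum of x[n]^2 = (-2)^2 + (-4)^2
= 4 + 16 = 20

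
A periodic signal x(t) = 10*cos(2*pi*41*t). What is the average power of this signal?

Average power of A*cos(wt) is A^2/2.
P = 10^2 / 2 = 100/2 = 50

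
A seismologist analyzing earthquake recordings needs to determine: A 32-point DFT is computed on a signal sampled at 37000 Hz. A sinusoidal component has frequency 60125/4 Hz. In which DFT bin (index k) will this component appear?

DFT frequency resolution = f_s/N = 37000/32 = 4625/4 Hz
Bin index k = f_signal / resolution = 60125/4 / 4625/4 = 13
The signal frequency 60125/4 Hz falls in DFT bin k = 13.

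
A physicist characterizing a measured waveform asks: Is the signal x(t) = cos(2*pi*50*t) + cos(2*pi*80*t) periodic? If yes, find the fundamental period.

f1 = 50 Hz, f2 = 80 Hz
Period T1 = 1/50, T2 = 1/80
Ratio T1/T2 = 80/50, which is rational.
The signal is periodic with fundamental period T = 1/GCD(50,80) = 1/10 s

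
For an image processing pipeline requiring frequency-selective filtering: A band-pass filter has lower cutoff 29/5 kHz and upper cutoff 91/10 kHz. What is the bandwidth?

Bandwidth = f_high - f_low
= 91/10 kHz - 29/5 kHz = 33/10 kHz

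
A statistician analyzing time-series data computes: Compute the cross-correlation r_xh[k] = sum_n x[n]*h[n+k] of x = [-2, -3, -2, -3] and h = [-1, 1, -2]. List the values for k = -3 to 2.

Both sequences indexed from 0 and zero outside their support.
Lags with overlap: k = -3 to 2.
  r_xh[-3] = x[3]*h[0] = 3
  r_xh[-2] = x[2]*h[0] + x[3]*h[1] = -1
  r_xh[-1] = x[1]*h[0] + x[2]*h[1] + x[3]*h[2] = 7
  r_xh[0] = x[0]*h[0] + x[1]*h[1] + x[2]*h[2] = 3
  r_xh[1] = x[0]*h[1] + x[1]*h[2] = 4
  r_xh[2] = x[0]*h[2] = 4
r_xh = [3, -1, 7, 3, 4, 4] (for k = -3, ..., 2)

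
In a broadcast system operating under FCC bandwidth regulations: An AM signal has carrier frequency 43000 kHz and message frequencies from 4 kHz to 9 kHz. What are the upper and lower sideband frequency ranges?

Upper sideband (USB) = fc + [fm_low, fm_high] = 43000 + [4, 9] = [43004, 43009] kHz
Lower sideband (LSB) = fc - [fm_high, fm_low] = 43000 - [9, 4] = [42991, 42996] kHz
Total occupied spectrum: 42991 kHz to 43009 kHz (plus carrier at 43000 kHz)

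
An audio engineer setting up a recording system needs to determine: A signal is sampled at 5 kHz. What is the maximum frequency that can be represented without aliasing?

The maximum frequency that can be represented without aliasing
is the Nyquist frequency: f_max = f_s / 2 = 5 kHz / 2 = 5/2 kHz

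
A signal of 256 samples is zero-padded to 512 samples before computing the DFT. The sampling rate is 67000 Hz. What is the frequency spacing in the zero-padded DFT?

Original DFT: N = 256, resolution = f_s/N = 67000/256 = 8375/32 Hz
Zero-padded DFT: N = 512, resolution = f_s/N = 67000/512 = 8375/64 Hz
Zero-padding interpolates the spectrum (finer frequency grid)
but does NOT improve the true spectral resolution (ability to resolve close frequencies).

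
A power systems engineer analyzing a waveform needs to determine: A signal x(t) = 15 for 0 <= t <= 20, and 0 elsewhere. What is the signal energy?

Energy = integral of |x(t)|^2 dt over the signal duration
= 15^2 * 20 = 225 * 20 = 4500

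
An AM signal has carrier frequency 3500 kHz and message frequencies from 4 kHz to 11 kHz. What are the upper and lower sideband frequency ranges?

Upper sideband (USB) = fc + [fm_low, fm_high] = 3500 + [4, 11] = [3504, 3511] kHz
Lower sideband (LSB) = fc - [fm_high, fm_low] = 3500 - [11, 4] = [3489, 3496] kHz
Total occupied spectrum: 3489 kHz to 3511 kHz (plus carrier at 3500 kHz)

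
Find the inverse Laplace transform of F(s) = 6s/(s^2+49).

Standard pair: s/(s^2+w^2) <-> cos(wt)*u(t)
With k=6, w=7: f(t) = 6*cos(7t)*u(t)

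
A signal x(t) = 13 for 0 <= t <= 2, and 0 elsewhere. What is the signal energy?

Energy = integral of |x(t)|^2 dt over the signal duration
= 13^2 * 2 = 169 * 2 = 338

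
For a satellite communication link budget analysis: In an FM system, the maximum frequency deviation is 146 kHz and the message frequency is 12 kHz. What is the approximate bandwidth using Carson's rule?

Carson's rule: BW = 2*(delta_f + f_m)
= 2*(146 + 12) kHz = 316 kHz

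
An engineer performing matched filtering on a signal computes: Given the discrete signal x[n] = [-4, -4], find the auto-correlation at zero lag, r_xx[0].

The auto-correlation at zero lag r_xx[0] equals the signal energy.
r_xx[0] = sum of x[n]^2 = (-4)^2 + (-4)^2
= 16 + 16 = 32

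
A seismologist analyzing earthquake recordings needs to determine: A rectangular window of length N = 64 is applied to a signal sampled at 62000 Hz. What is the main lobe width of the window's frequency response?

For a rectangular window of length N,
the main lobe width in frequency is 2*f_s/N.
= 2*62000/64 = 3875/2 Hz
This determines the minimum frequency separation for resolving two sinusoids.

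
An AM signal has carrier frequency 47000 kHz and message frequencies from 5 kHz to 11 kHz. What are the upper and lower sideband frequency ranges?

Upper sideband (USB) = fc + [fm_low, fm_high] = 47000 + [5, 11] = [47005, 47011] kHz
Lower sideband (LSB) = fc - [fm_high, fm_low] = 47000 - [11, 5] = [46989, 46995] kHz
Total occupied spectrum: 46989 kHz to 47011 kHz (plus carrier at 47000 kHz)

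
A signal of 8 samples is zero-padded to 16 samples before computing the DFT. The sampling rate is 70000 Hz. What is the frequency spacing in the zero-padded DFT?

Original DFT: N = 8, resolution = f_s/N = 70000/8 = 8750 Hz
Zero-padded DFT: N = 16, resolution = f_s/N = 70000/16 = 4375 Hz
Zero-padding interpolates the spectrum (finer frequency grid)
but does NOT improve the true spectral resolution (ability to resolve close frequencies).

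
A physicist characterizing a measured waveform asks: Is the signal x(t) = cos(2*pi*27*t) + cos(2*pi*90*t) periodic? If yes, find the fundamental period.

f1 = 27 Hz, f2 = 90 Hz
Period T1 = 1/27, T2 = 1/90
Ratio T1/T2 = 90/27, which is rational.
The signal is periodic with fundamental period T = 1/GCD(27,90) = 1/9 s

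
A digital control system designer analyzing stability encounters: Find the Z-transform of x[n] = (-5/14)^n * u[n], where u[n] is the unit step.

The Z-transform of a^n * u[n] is z/(z-a) for |z| > |a|.
Here a = -5/14, so X(z) = z/(z - (-5/14)) = 14z/(14z + 5)
ROC: |z| > 5/14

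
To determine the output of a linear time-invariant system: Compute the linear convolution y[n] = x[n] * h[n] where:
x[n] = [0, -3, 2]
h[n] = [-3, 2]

y[n] = sum_k x[k]*h[n-k]. Output length = len(x) + len(h) - 1 = 3 + 2 - 1 = 4.
y[0] = 0*-3 = 0
y[1] = -3*-3 + 0*2 = 9
y[2] = 2*-3 + -3*2 = -12
y[3] = 2*2 = 4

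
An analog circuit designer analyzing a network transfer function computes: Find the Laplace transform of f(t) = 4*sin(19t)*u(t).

Standard pair: sin(wt)*u(t) <-> w/(s^2+w^2)
With w = 19: L{4*sin(19t)*u(t)} = 76/(s^2+361)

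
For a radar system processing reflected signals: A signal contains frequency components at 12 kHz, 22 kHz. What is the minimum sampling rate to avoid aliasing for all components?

The highest frequency component is f_max = 22 kHz.
Nyquist rate = 2 * f_max = 2 * 22 kHz = 44 kHz.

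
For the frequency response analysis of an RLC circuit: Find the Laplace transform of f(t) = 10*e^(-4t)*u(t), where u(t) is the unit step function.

Standard Laplace transform pair:
e^(-at)*u(t) <-> 1/(s+a)
With a = 4: L{10*e^(-4t)*u(t)} = 10/(s+4), ROC: Re(s) > -4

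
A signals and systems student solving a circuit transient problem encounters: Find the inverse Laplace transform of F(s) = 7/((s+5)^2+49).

Standard pair: w/((s+a)^2+w^2) <-> e^(-at)*sin(wt)*u(t)
With a=5, w=7: f(t) = e^(-5t)*sin(7t)*u(t)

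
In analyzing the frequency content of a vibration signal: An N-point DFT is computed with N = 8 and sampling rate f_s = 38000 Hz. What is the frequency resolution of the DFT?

DFT frequency resolution = f_s / N
= 38000 / 8 = 4750 Hz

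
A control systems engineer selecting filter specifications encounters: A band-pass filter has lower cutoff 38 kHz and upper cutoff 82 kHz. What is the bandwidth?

Bandwidth = f_high - f_low
= 82 kHz - 38 kHz = 44 kHz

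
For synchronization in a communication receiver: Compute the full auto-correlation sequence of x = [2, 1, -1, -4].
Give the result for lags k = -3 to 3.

r_xx[k] = sum_m x[m]*x[m+k], indexed from 0, for k = -3 to 3:
  r_xx[-3] = x[3]*x[0] = -8
  r_xx[-2] = x[2]*x[0] + x[3]*x[1] = -6
  r_xx[-1] = x[1]*x[0] + x[2]*x[1] + x[3]*x[2] = 5
  r_xx[0] = x[0]*x[0] + x[1]*x[1] + x[2]*x[2] + x[3]*x[3] = 22
  r_xx[1] = x[0]*x[1] + x[1]*x[2] + x[2]*x[3] = 5
  r_xx[2] = x[0]*x[2] + x[1]*x[3] = -6
  r_xx[3] = x[0]*x[3] = -8
r_xx = [-8, -6, 5, 22, 5, -6, -8]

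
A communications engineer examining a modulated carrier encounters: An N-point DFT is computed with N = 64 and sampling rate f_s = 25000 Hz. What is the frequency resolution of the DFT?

DFT frequency resolution = f_s / N
= 25000 / 64 = 3125/8 Hz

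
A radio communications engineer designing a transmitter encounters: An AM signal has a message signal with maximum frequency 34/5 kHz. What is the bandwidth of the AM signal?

In AM (double-sideband), the bandwidth is twice the message frequency.
BW = 2 * f_m = 2 * 34/5 kHz = 68/5 kHz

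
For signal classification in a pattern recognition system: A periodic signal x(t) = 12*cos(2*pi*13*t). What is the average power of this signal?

Average power of A*cos(wt) is A^2/2.
P = 12^2 / 2 = 144/2 = 72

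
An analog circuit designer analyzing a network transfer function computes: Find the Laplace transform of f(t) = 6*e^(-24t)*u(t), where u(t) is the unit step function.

Standard Laplace transform pair:
e^(-at)*u(t) <-> 1/(s+a)
With a = 24: L{6*e^(-24t)*u(t)} = 6/(s+24), ROC: Re(s) > -24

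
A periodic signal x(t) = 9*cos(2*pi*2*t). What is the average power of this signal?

Average power of A*cos(wt) is A^2/2.
P = 9^2 / 2 = 81/2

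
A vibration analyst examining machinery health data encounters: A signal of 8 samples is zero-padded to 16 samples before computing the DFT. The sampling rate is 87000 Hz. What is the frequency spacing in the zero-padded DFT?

Original DFT: N = 8, resolution = f_s/N = 87000/8 = 10875 Hz
Zero-padded DFT: N = 16, resolution = f_s/N = 87000/16 = 10875/2 Hz
Zero-padding interpolates the spectrum (finer frequency grid)
but does NOT improve the true spectral resolution (ability to resolve close frequencies).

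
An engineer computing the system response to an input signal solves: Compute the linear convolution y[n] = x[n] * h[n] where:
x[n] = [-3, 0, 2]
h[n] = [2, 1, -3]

y[n] = sum_k x[k]*h[n-k]. Output length = len(x) + len(h) - 1 = 3 + 3 - 1 = 5.
y[0] = -3*2 = -6
y[1] = 0*2 + -3*1 = -3
y[2] = 2*2 + 0*1 + -3*-3 = 13
y[3] = 2*1 + 0*-3 = 2
y[4] = 2*-3 = -6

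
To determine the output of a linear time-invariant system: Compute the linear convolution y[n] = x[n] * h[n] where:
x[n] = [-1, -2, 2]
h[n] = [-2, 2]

y[n] = sum_k x[k]*h[n-k]. Output length = len(x) + len(h) - 1 = 3 + 2 - 1 = 4.
y[0] = -1*-2 = 2
y[1] = -2*-2 + -1*2 = 2
y[2] = 2*-2 + -2*2 = -8
y[3] = 2*2 = 4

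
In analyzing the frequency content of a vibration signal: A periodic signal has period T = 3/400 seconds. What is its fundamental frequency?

The fundamental frequency is the reciprocal of the period.
f = 1/T = 1/(3/400) = 400/3 Hz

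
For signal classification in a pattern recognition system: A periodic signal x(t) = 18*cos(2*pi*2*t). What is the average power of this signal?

Average power of A*cos(wt) is A^2/2.
P = 18^2 / 2 = 324/2 = 162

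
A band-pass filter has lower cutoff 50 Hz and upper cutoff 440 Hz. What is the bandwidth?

Bandwidth = f_high - f_low
= 440 Hz - 50 Hz = 390 Hz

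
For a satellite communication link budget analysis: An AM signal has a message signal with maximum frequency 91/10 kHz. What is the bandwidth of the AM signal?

In AM (double-sideband), the bandwidth is twice the message frequency.
BW = 2 * f_m = 2 * 91/10 kHz = 91/5 kHz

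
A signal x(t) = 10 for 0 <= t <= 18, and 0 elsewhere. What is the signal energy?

Energy = integral of |x(t)|^2 dt over the signal duration
= 10^2 * 18 = 100 * 18 = 1800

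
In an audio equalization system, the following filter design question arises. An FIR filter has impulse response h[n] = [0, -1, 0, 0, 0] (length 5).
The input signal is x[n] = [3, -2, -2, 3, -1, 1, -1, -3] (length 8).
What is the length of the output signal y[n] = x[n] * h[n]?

For linear convolution, the output length is:
len(y) = len(x) + len(h) - 1 = 8 + 5 - 1 = 12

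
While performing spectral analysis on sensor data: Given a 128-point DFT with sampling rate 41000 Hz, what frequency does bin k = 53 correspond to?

The frequency of DFT bin k is: f_k = k * f_s / N
f_53 = 53 * 41000 / 128 = 271625/16 Hz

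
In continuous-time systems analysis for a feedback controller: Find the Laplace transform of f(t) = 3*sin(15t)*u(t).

Standard pair: sin(wt)*u(t) <-> w/(s^2+w^2)
With w = 15: L{3*sin(15t)*u(t)} = 45/(s^2+225)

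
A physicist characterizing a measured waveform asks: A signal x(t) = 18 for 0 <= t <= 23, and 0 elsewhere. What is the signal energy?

Energy = integral of |x(t)|^2 dt over the signal duration
= 18^2 * 23 = 324 * 23 = 7452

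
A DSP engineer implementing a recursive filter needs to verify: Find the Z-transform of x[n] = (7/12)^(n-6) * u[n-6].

Time-shifting property: if X(z) = Z{x[n]}, then Z{x[n-d]} = z^(-d) * X(z)
X(z) = z/(z - 7/12) for x[n] = (7/12)^n * u[n]
Z{x[n-6]} = z^(-6) * z/(z - 7/12) = z^(-5)/(z - 7/12)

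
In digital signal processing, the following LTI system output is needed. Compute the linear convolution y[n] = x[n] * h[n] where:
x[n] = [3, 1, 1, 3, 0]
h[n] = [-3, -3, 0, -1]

y[n] = sum_k x[k]*h[n-k]. Output length = len(x) + len(h) - 1 = 5 + 4 - 1 = 8.
y[0] = 3*-3 = -9
y[1] = 1*-3 + 3*-3 = -12
y[2] = 1*-3 + 1*-3 + 3*0 = -6
y[3] = 3*-3 + 1*-3 + 1*0 + 3*-1 = -15
y[4] = 0*-3 + 3*-3 + 1*0 + 1*-1 = -10
y[5] = 0*-3 + 3*0 + 1*-1 = -1
y[6] = 0*0 + 3*-1 = -3
y[7] = 0*-1 = 0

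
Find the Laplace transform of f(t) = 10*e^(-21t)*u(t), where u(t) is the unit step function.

Standard Laplace transform pair:
e^(-at)*u(t) <-> 1/(s+a)
With a = 21: L{10*e^(-21t)*u(t)} = 10/(s+21), ROC: Re(s) > -21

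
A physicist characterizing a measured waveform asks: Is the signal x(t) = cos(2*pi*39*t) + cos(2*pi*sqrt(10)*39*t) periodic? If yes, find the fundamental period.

f1 = 39 Hz, f2 = 39*sqrt(10) Hz
Ratio f2/f1 = sqrt(10), which is irrational.
Since the frequency ratio is irrational, no common period exists.
The signal is not periodic.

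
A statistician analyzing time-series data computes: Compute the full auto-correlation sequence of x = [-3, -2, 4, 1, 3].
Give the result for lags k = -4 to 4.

r_xx[k] = sum_m x[m]*x[m+k], indexed from 0, for k = -4 to 4:
  r_xx[-4] = x[4]*x[0] = -9
  r_xx[-3] = x[3]*x[0] + x[4]*x[1] = -9
  r_xx[-2] = x[2]*x[0] + x[3]*x[1] + x[4]*x[2] = -2
  r_xx[-1] = x[1]*x[0] + x[2]*x[1] + x[3]*x[2] + x[4]*x[3] = 5
  r_xx[0] = x[0]*x[0] + x[1]*x[1] + x[2]*x[2] + x[3]*x[3] + x[4]*x[4] = 39
  r_xx[1] = x[0]*x[1] + x[1]*x[2] + x[2]*x[3] + x[3]*x[4] = 5
  r_xx[2] = x[0]*x[2] + x[1]*x[3] + x[2]*x[4] = -2
  r_xx[3] = x[0]*x[3] + x[1]*x[4] = -9
  r_xx[4] = x[0]*x[4] = -9
r_xx = [-9, -9, -2, 5, 39, 5, -2, -9, -9]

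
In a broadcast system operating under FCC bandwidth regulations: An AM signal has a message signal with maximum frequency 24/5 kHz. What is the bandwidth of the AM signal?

In AM (double-sideband), the bandwidth is twice the message frequency.
BW = 2 * f_m = 2 * 24/5 kHz = 48/5 kHz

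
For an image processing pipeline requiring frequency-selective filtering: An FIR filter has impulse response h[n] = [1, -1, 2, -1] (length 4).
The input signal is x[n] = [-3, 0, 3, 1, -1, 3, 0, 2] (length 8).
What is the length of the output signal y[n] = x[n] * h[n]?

For linear convolution, the output length is:
len(y) = len(x) + len(h) - 1 = 8 + 4 - 1 = 11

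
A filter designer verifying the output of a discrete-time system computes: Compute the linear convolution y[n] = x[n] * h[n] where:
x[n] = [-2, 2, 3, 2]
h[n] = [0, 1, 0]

y[n] = sum_k x[k]*h[n-k]. Output length = len(x) + len(h) - 1 = 4 + 3 - 1 = 6.
y[0] = -2*0 = 0
y[1] = 2*0 + -2*1 = -2
y[2] = 3*0 + 2*1 + -2*0 = 2
y[3] = 2*0 + 3*1 + 2*0 = 3
y[4] = 2*1 + 3*0 = 2
y[5] = 2*0 = 0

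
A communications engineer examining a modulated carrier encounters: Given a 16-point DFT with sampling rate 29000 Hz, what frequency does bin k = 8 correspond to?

The frequency of DFT bin k is: f_k = k * f_s / N
f_8 = 8 * 29000 / 16 = 14500 Hz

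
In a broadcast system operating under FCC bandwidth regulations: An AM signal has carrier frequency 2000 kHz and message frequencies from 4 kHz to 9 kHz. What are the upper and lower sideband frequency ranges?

Upper sideband (USB) = fc + [fm_low, fm_high] = 2000 + [4, 9] = [2004, 2009] kHz
Lower sideband (LSB) = fc - [fm_high, fm_low] = 2000 - [9, 4] = [1991, 1996] kHz
Total occupied spectrum: 1991 kHz to 2009 kHz (plus carrier at 2000 kHz)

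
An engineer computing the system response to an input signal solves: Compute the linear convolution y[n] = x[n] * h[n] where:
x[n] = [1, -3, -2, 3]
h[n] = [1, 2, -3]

y[n] = sum_k x[k]*h[n-k]. Output length = len(x) + len(h) - 1 = 4 + 3 - 1 = 6.
y[0] = 1*1 = 1
y[1] = -3*1 + 1*2 = -1
y[2] = -2*1 + -3*2 + 1*-3 = -11
y[3] = 3*1 + -2*2 + -3*-3 = 8
y[4] = 3*2 + -2*-3 = 12
y[5] = 3*-3 = -9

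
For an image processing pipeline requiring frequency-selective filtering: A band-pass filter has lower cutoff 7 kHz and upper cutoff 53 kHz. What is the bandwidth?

Bandwidth = f_high - f_low
= 53 kHz - 7 kHz = 46 kHz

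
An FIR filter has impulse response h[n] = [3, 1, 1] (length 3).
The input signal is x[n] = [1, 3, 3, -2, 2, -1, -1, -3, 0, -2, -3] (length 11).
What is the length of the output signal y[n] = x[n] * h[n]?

For linear convolution, the output length is:
len(y) = len(x) + len(h) - 1 = 11 + 3 - 1 = 13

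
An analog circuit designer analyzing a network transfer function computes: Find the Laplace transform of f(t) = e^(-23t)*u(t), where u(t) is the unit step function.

Standard Laplace transform pair:
e^(-at)*u(t) <-> 1/(s+a)
With a = 23: L{e^(-23t)*u(t)} = 1/(s+23), ROC: Re(s) > -23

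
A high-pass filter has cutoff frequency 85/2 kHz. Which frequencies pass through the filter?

A high-pass filter passes all frequencies above the cutoff frequency 85/2 kHz and attenuates lower frequencies.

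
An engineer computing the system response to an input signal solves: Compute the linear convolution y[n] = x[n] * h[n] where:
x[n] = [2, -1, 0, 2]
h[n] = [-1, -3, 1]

y[n] = sum_k x[k]*h[n-k]. Output length = len(x) + len(h) - 1 = 4 + 3 - 1 = 6.
y[0] = 2*-1 = -2
y[1] = -1*-1 + 2*-3 = -5
y[2] = 0*-1 + -1*-3 + 2*1 = 5
y[3] = 2*-1 + 0*-3 + -1*1 = -3
y[4] = 2*-3 + 0*1 = -6
y[5] = 2*1 = 2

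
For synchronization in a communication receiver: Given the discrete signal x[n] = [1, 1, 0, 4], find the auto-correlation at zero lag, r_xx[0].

The auto-correlation at zero lag r_xx[0] equals the signal energy.
r_xx[0] = sum of x[n]^2 = 1^2 + 1^2 + 0^2 + 4^2
= 1 + 1 + 0 + 16 = 18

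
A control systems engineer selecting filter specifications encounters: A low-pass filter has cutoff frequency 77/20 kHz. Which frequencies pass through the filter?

A low-pass filter passes all frequencies below the cutoff frequency 77/20 kHz and attenuates higher frequencies.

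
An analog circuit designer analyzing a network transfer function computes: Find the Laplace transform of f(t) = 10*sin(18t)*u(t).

Standard pair: sin(wt)*u(t) <-> w/(s^2+w^2)
With w = 18: L{10*sin(18t)*u(t)} = 180/(s^2+324)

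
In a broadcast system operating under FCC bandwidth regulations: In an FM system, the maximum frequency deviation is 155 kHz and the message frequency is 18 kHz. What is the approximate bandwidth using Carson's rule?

Carson's rule: BW = 2*(delta_f + f_m)
= 2*(155 + 18) kHz = 346 kHz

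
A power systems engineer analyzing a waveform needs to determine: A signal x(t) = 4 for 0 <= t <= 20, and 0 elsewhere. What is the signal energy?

Energy = integral of |x(t)|^2 dt over the signal duration
= 4^2 * 20 = 16 * 20 = 320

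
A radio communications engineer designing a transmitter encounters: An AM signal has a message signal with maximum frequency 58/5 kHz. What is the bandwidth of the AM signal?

In AM (double-sideband), the bandwidth is twice the message frequency.
BW = 2 * f_m = 2 * 58/5 kHz = 116/5 kHz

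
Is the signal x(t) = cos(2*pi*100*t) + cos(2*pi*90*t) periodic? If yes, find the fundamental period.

f1 = 100 Hz, f2 = 90 Hz
Period T1 = 1/100, T2 = 1/90
Ratio T1/T2 = 90/100, which is rational.
The signal is periodic with fundamental period T = 1/GCD(100,90) = 1/10 s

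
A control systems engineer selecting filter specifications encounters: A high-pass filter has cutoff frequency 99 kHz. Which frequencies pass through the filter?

A high-pass filter passes all frequencies above the cutoff frequency 99 kHz and attenuates lower frequencies.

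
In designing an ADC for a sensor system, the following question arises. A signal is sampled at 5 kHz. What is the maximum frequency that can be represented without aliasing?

The maximum frequency that can be represented without aliasing
is the Nyquist frequency: f_max = f_s / 2 = 5 kHz / 2 = 5/2 kHz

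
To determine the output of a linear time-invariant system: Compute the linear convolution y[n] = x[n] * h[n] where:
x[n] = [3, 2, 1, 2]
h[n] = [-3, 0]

y[n] = sum_k x[k]*h[n-k]. Output length = len(x) + len(h) - 1 = 4 + 2 - 1 = 5.
y[0] = 3*-3 = -9
y[1] = 2*-3 + 3*0 = -6
y[2] = 1*-3 + 2*0 = -3
y[3] = 2*-3 + 1*0 = -6
y[4] = 2*0 = 0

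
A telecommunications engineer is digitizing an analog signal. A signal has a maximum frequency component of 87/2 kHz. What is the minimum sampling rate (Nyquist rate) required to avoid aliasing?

By the Nyquist-Shannon sampling theorem,
the minimum sampling rate (Nyquist rate) must be at least 2 * f_max.
Nyquist rate = 2 * 87/2 kHz = 87 kHz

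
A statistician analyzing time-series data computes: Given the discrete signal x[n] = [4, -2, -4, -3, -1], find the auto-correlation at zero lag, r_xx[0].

The auto-correlation at zero lag r_xx[0] equals the signal energy.
r_xx[0] = sum of x[n]^2 = 4^2 + (-2)^2 + (-4)^2 + (-3)^2 + (-1)^2
= 16 + 4 + 16 + 9 + 1 = 46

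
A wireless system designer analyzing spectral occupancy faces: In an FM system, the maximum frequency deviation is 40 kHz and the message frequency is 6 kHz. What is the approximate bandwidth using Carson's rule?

Carson's rule: BW = 2*(delta_f + f_m)
= 2*(40 + 6) kHz = 92 kHz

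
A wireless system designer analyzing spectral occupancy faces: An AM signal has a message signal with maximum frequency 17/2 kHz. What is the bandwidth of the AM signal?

In AM (double-sideband), the bandwidth is twice the message frequency.
BW = 2 * f_m = 2 * 17/2 kHz = 17 kHz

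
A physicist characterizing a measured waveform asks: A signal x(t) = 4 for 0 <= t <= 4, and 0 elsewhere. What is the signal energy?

Energy = integral of |x(t)|^2 dt over the signal duration
= 4^2 * 4 = 16 * 4 = 64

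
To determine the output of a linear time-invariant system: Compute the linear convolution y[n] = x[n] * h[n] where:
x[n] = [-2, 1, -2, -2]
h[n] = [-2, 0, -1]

y[n] = sum_k x[k]*h[n-k]. Output length = len(x) + len(h) - 1 = 4 + 3 - 1 = 6.
y[0] = -2*-2 = 4
y[1] = 1*-2 + -2*0 = -2
y[2] = -2*-2 + 1*0 + -2*-1 = 6
y[3] = -2*-2 + -2*0 + 1*-1 = 3
y[4] = -2*0 + -2*-1 = 2
y[5] = -2*-1 = 2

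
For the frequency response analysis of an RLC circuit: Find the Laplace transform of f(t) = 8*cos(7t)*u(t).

Standard pair: cos(wt)*u(t) <-> s/(s^2+w^2)
With w = 7: L{8*cos(7t)*u(t)} = 8s/(s^2+49)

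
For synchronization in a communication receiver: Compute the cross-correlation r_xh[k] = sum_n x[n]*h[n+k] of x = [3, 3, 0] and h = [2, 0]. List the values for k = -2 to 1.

Both sequences indexed from 0 and zero outside their support.
Lags with overlap: k = -2 to 1.
  r_xh[-2] = x[2]*h[0] = 0
  r_xh[-1] = x[1]*h[0] + x[2]*h[1] = 6
  r_xh[0] = x[0]*h[0] + x[1]*h[1] = 6
  r_xh[1] = x[0]*h[1] = 0
r_xh = [0, 6, 6, 0] (for k = -2, ..., 1)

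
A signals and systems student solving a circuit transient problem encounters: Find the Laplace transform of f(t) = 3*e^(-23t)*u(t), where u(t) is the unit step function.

Standard Laplace transform pair:
e^(-at)*u(t) <-> 1/(s+a)
With a = 23: L{3*e^(-23t)*u(t)} = 3/(s+23), ROC: Re(s) > -23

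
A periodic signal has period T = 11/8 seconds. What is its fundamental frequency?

The fundamental frequency is the reciprocal of the period.
f = 1/T = 1/(11/8) = 8/11 Hz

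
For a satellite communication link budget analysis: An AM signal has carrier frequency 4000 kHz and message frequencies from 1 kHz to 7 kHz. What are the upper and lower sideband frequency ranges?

Upper sideband (USB) = fc + [fm_low, fm_high] = 4000 + [1, 7] = [4001, 4007] kHz
Lower sideband (LSB) = fc - [fm_high, fm_low] = 4000 - [7, 1] = [3993, 3999] kHz
Total occupied spectrum: 3993 kHz to 4007 kHz (plus carrier at 4000 kHz)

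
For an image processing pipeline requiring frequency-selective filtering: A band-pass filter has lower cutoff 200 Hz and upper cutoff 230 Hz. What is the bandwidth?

Bandwidth = f_high - f_low
= 230 Hz - 200 Hz = 30 Hz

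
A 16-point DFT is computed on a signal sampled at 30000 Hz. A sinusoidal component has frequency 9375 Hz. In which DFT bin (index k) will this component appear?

DFT frequency resolution = f_s/N = 30000/16 = 1875 Hz
Bin index k = f_signal / resolution = 9375 / 1875 = 5
The signal frequency 9375 Hz falls in DFT bin k = 5.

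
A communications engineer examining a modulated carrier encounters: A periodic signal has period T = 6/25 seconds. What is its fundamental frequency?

The fundamental frequency is the reciprocal of the period.
f = 1/T = 1/(6/25) = 25/6 Hz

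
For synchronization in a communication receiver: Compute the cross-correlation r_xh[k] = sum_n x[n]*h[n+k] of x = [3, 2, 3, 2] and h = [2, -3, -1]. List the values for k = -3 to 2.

Both sequences indexed from 0 and zero outside their support.
Lags with overlap: k = -3 to 2.
  r_xh[-3] = x[3]*h[0] = 4
  r_xh[-2] = x[2]*h[0] + x[3]*h[1] = 0
  r_xh[-1] = x[1]*h[0] + x[2]*h[1] + x[3]*h[2] = -7
  r_xh[0] = x[0]*h[0] + x[1]*h[1] + x[2]*h[2] = -3
  r_xh[1] = x[0]*h[1] + x[1]*h[2] = -11
  r_xh[2] = x[0]*h[2] = -3
r_xh = [4, 0, -7, -3, -11, -3] (for k = -3, ..., 2)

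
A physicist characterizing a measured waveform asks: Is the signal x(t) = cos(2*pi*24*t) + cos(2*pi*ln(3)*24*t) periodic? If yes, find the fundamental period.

f1 = 24 Hz, f2 = 24*ln(3) Hz
Ratio f2/f1 = ln(3), which is irrational.
Since the frequency ratio is irrational, no common period exists.
The signal is not periodic.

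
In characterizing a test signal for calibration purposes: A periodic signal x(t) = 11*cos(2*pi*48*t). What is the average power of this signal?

Average power of A*cos(wt) is A^2/2.
P = 11^2 / 2 = 121/2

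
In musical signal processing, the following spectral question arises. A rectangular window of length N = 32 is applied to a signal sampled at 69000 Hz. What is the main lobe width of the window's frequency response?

For a rectangular window of length N,
the main lobe width in frequency is 2*f_s/N.
= 2*69000/32 = 8625/2 Hz
This determines the minimum frequency separation for resolving two sinusoids.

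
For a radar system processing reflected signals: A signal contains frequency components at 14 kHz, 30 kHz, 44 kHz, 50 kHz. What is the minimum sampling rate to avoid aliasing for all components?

The highest frequency component is f_max = 50 kHz.
Nyquist rate = 2 * f_max = 2 * 50 kHz = 100 kHz.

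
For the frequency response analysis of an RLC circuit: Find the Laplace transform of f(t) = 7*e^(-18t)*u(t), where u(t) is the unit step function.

Standard Laplace transform pair:
e^(-at)*u(t) <-> 1/(s+a)
With a = 18: L{7*e^(-18t)*u(t)} = 7/(s+18), ROC: Re(s) > -18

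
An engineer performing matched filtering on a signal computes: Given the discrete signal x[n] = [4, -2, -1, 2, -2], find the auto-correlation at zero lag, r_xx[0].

The auto-correlation at zero lag r_xx[0] equals the signal energy.
r_xx[0] = sum of x[n]^2 = 4^2 + (-2)^2 + (-1)^2 + 2^2 + (-2)^2
= 16 + 4 + 1 + 4 + 4 = 29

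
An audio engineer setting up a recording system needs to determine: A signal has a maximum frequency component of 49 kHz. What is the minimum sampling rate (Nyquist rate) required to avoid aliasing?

By the Nyquist-Shannon sampling theorem,
the minimum sampling rate (Nyquist rate) must be at least 2 * f_max.
Nyquist rate = 2 * 49 kHz = 98 kHz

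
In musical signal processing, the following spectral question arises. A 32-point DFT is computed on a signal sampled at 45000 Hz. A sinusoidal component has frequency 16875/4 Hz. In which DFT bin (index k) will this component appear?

DFT frequency resolution = f_s/N = 45000/32 = 5625/4 Hz
Bin index k = f_signal / resolution = 16875/4 / 5625/4 = 3
The signal frequency 16875/4 Hz falls in DFT bin k = 3.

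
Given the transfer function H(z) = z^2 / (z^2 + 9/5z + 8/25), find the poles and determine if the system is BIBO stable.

Poles are roots of the denominator: z^2 + 9/5z + 8/25 = 0.
Quadratic formula: z = [-(9/5) +/- sqrt((9/5)^2 - 4*(8/25))] / 2
Discriminant = 81/25 - 32/25 = 49/25; sqrt = 7/5.
z = (-9/5 +/- 7/5) / 2 => z = -1/5 or z = -8/5.
|p1| = 8/5, |p2| = 1/5.
For BIBO stability, all poles must lie inside the unit circle (|p| < 1).
System is UNSTABLE since at least one |p| >= 1.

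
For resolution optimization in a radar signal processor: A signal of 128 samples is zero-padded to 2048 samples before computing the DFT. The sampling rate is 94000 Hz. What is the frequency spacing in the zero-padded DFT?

Original DFT: N = 128, resolution = f_s/N = 94000/128 = 5875/8 Hz
Zero-padded DFT: N = 2048, resolution = f_s/N = 94000/2048 = 5875/128 Hz
Zero-padding interpolates the spectrum (finer frequency grid)
but does NOT improve the true spectral resolution (ability to resolve close frequencies).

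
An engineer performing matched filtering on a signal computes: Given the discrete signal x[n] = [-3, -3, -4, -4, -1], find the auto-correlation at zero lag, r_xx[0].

The auto-correlation at zero lag r_xx[0] equals the signal energy.
r_xx[0] = sum of x[n]^2 = (-3)^2 + (-3)^2 + (-4)^2 + (-4)^2 + (-1)^2
= 9 + 9 + 16 + 16 + 1 = 51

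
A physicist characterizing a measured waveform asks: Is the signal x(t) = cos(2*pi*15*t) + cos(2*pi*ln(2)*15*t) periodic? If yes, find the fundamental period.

f1 = 15 Hz, f2 = 15*ln(2) Hz
Ratio f2/f1 = ln(2), which is irrational.
Since the frequency ratio is irrational, no common period exists.
The signal is not periodic.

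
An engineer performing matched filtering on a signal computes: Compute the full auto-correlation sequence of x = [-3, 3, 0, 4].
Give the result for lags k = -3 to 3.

r_xx[k] = sum_m x[m]*x[m+k], indexed from 0, for k = -3 to 3:
  r_xx[-3] = x[3]*x[0] = -12
  r_xx[-2] = x[2]*x[0] + x[3]*x[1] = 12
  r_xx[-1] = x[1]*x[0] + x[2]*x[1] + x[3]*x[2] = -9
  r_xx[0] = x[0]*x[0] + x[1]*x[1] + x[2]*x[2] + x[3]*x[3] = 34
  r_xx[1] = x[0]*x[1] + x[1]*x[2] + x[2]*x[3] = -9
  r_xx[2] = x[0]*x[2] + x[1]*x[3] = 12
  r_xx[3] = x[0]*x[3] = -12
r_xx = [-12, 12, -9, 34, -9, 12, -12]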